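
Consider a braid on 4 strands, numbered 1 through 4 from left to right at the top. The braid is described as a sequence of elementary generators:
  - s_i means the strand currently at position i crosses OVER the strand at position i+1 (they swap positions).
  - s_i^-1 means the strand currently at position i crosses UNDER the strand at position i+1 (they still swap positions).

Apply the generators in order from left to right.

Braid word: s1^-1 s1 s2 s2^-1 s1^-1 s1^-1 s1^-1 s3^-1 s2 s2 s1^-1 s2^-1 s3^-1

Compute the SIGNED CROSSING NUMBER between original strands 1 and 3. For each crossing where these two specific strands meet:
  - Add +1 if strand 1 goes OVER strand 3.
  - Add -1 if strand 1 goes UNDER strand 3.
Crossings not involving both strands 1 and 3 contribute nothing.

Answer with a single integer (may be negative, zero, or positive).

Answer: 0

Derivation:
Gen 1: crossing 1x2. Both 1&3? no. Sum: 0
Gen 2: crossing 2x1. Both 1&3? no. Sum: 0
Gen 3: crossing 2x3. Both 1&3? no. Sum: 0
Gen 4: crossing 3x2. Both 1&3? no. Sum: 0
Gen 5: crossing 1x2. Both 1&3? no. Sum: 0
Gen 6: crossing 2x1. Both 1&3? no. Sum: 0
Gen 7: crossing 1x2. Both 1&3? no. Sum: 0
Gen 8: crossing 3x4. Both 1&3? no. Sum: 0
Gen 9: crossing 1x4. Both 1&3? no. Sum: 0
Gen 10: crossing 4x1. Both 1&3? no. Sum: 0
Gen 11: crossing 2x1. Both 1&3? no. Sum: 0
Gen 12: crossing 2x4. Both 1&3? no. Sum: 0
Gen 13: crossing 2x3. Both 1&3? no. Sum: 0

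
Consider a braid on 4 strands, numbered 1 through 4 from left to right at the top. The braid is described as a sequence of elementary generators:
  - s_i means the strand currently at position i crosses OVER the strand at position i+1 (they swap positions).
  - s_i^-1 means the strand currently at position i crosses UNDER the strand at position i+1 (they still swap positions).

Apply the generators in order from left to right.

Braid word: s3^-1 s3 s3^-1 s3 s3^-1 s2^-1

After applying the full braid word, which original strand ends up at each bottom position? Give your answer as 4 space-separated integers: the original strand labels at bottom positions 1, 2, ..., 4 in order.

Gen 1 (s3^-1): strand 3 crosses under strand 4. Perm now: [1 2 4 3]
Gen 2 (s3): strand 4 crosses over strand 3. Perm now: [1 2 3 4]
Gen 3 (s3^-1): strand 3 crosses under strand 4. Perm now: [1 2 4 3]
Gen 4 (s3): strand 4 crosses over strand 3. Perm now: [1 2 3 4]
Gen 5 (s3^-1): strand 3 crosses under strand 4. Perm now: [1 2 4 3]
Gen 6 (s2^-1): strand 2 crosses under strand 4. Perm now: [1 4 2 3]

Answer: 1 4 2 3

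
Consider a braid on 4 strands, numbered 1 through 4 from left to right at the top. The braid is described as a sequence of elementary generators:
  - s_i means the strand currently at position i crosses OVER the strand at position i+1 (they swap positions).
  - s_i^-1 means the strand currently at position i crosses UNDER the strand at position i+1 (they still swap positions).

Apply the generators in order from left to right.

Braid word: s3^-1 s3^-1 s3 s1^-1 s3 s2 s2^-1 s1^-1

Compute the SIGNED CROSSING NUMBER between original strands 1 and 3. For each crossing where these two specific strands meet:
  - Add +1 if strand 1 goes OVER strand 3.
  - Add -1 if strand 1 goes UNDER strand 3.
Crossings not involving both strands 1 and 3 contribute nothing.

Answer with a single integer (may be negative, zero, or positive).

Gen 1: crossing 3x4. Both 1&3? no. Sum: 0
Gen 2: crossing 4x3. Both 1&3? no. Sum: 0
Gen 3: crossing 3x4. Both 1&3? no. Sum: 0
Gen 4: crossing 1x2. Both 1&3? no. Sum: 0
Gen 5: crossing 4x3. Both 1&3? no. Sum: 0
Gen 6: 1 over 3. Both 1&3? yes. Contrib: +1. Sum: 1
Gen 7: 3 under 1. Both 1&3? yes. Contrib: +1. Sum: 2
Gen 8: crossing 2x1. Both 1&3? no. Sum: 2

Answer: 2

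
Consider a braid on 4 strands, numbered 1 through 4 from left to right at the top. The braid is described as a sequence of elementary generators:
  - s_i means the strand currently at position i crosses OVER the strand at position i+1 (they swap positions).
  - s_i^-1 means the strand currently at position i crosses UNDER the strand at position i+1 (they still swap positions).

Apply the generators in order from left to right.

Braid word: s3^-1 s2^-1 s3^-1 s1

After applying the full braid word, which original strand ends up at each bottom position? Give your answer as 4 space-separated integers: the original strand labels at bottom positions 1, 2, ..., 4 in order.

Gen 1 (s3^-1): strand 3 crosses under strand 4. Perm now: [1 2 4 3]
Gen 2 (s2^-1): strand 2 crosses under strand 4. Perm now: [1 4 2 3]
Gen 3 (s3^-1): strand 2 crosses under strand 3. Perm now: [1 4 3 2]
Gen 4 (s1): strand 1 crosses over strand 4. Perm now: [4 1 3 2]

Answer: 4 1 3 2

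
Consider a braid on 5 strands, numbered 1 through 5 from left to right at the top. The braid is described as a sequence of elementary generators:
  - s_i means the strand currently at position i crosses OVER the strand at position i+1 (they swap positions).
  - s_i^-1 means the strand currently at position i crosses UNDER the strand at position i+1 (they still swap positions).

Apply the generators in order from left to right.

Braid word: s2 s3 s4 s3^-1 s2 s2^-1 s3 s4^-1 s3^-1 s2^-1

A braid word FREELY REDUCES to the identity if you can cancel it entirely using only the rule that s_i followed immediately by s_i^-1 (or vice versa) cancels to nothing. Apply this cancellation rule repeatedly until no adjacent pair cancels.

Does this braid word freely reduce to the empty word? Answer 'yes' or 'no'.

Answer: yes

Derivation:
Gen 1 (s2): push. Stack: [s2]
Gen 2 (s3): push. Stack: [s2 s3]
Gen 3 (s4): push. Stack: [s2 s3 s4]
Gen 4 (s3^-1): push. Stack: [s2 s3 s4 s3^-1]
Gen 5 (s2): push. Stack: [s2 s3 s4 s3^-1 s2]
Gen 6 (s2^-1): cancels prior s2. Stack: [s2 s3 s4 s3^-1]
Gen 7 (s3): cancels prior s3^-1. Stack: [s2 s3 s4]
Gen 8 (s4^-1): cancels prior s4. Stack: [s2 s3]
Gen 9 (s3^-1): cancels prior s3. Stack: [s2]
Gen 10 (s2^-1): cancels prior s2. Stack: []
Reduced word: (empty)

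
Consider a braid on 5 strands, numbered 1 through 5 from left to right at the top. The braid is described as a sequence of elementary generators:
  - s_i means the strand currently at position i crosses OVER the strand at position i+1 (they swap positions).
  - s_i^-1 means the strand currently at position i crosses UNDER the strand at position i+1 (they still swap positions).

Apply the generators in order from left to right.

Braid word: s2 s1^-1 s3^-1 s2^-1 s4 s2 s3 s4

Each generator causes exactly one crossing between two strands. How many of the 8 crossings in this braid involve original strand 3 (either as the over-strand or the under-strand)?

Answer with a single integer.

Gen 1: crossing 2x3. Involves strand 3? yes. Count so far: 1
Gen 2: crossing 1x3. Involves strand 3? yes. Count so far: 2
Gen 3: crossing 2x4. Involves strand 3? no. Count so far: 2
Gen 4: crossing 1x4. Involves strand 3? no. Count so far: 2
Gen 5: crossing 2x5. Involves strand 3? no. Count so far: 2
Gen 6: crossing 4x1. Involves strand 3? no. Count so far: 2
Gen 7: crossing 4x5. Involves strand 3? no. Count so far: 2
Gen 8: crossing 4x2. Involves strand 3? no. Count so far: 2

Answer: 2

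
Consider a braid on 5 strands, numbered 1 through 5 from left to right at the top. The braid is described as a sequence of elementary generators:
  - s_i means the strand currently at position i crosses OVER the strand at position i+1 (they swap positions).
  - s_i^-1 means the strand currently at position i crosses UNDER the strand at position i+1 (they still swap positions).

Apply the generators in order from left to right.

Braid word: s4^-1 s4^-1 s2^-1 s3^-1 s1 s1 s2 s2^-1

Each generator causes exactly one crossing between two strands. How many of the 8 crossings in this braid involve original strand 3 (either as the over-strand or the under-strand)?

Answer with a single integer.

Gen 1: crossing 4x5. Involves strand 3? no. Count so far: 0
Gen 2: crossing 5x4. Involves strand 3? no. Count so far: 0
Gen 3: crossing 2x3. Involves strand 3? yes. Count so far: 1
Gen 4: crossing 2x4. Involves strand 3? no. Count so far: 1
Gen 5: crossing 1x3. Involves strand 3? yes. Count so far: 2
Gen 6: crossing 3x1. Involves strand 3? yes. Count so far: 3
Gen 7: crossing 3x4. Involves strand 3? yes. Count so far: 4
Gen 8: crossing 4x3. Involves strand 3? yes. Count so far: 5

Answer: 5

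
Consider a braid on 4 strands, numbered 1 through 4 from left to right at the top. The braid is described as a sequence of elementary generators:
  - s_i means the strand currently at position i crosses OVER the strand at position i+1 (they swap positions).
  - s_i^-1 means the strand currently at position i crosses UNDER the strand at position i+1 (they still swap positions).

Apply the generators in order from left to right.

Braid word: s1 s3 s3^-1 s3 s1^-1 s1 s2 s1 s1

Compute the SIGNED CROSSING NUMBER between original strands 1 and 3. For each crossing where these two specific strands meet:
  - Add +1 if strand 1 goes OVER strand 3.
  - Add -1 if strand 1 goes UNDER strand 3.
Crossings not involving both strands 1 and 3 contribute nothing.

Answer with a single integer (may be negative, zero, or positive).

Answer: 0

Derivation:
Gen 1: crossing 1x2. Both 1&3? no. Sum: 0
Gen 2: crossing 3x4. Both 1&3? no. Sum: 0
Gen 3: crossing 4x3. Both 1&3? no. Sum: 0
Gen 4: crossing 3x4. Both 1&3? no. Sum: 0
Gen 5: crossing 2x1. Both 1&3? no. Sum: 0
Gen 6: crossing 1x2. Both 1&3? no. Sum: 0
Gen 7: crossing 1x4. Both 1&3? no. Sum: 0
Gen 8: crossing 2x4. Both 1&3? no. Sum: 0
Gen 9: crossing 4x2. Both 1&3? no. Sum: 0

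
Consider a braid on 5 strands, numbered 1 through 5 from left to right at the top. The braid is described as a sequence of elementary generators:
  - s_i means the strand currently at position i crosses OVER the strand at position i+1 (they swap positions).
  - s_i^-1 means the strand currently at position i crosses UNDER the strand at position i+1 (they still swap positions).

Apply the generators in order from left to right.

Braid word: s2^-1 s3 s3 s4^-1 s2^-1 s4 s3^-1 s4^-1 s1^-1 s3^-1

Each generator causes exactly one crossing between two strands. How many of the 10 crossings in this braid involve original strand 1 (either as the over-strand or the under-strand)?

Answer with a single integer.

Answer: 1

Derivation:
Gen 1: crossing 2x3. Involves strand 1? no. Count so far: 0
Gen 2: crossing 2x4. Involves strand 1? no. Count so far: 0
Gen 3: crossing 4x2. Involves strand 1? no. Count so far: 0
Gen 4: crossing 4x5. Involves strand 1? no. Count so far: 0
Gen 5: crossing 3x2. Involves strand 1? no. Count so far: 0
Gen 6: crossing 5x4. Involves strand 1? no. Count so far: 0
Gen 7: crossing 3x4. Involves strand 1? no. Count so far: 0
Gen 8: crossing 3x5. Involves strand 1? no. Count so far: 0
Gen 9: crossing 1x2. Involves strand 1? yes. Count so far: 1
Gen 10: crossing 4x5. Involves strand 1? no. Count so far: 1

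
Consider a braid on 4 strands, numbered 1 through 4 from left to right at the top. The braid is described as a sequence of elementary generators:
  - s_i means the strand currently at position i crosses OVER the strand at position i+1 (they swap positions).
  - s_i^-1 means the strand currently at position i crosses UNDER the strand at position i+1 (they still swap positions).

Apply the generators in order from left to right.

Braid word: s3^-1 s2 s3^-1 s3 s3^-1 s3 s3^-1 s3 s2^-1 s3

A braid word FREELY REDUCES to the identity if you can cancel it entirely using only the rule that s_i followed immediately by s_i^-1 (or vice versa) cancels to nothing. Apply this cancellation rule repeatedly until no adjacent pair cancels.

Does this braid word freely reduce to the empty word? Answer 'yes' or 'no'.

Answer: yes

Derivation:
Gen 1 (s3^-1): push. Stack: [s3^-1]
Gen 2 (s2): push. Stack: [s3^-1 s2]
Gen 3 (s3^-1): push. Stack: [s3^-1 s2 s3^-1]
Gen 4 (s3): cancels prior s3^-1. Stack: [s3^-1 s2]
Gen 5 (s3^-1): push. Stack: [s3^-1 s2 s3^-1]
Gen 6 (s3): cancels prior s3^-1. Stack: [s3^-1 s2]
Gen 7 (s3^-1): push. Stack: [s3^-1 s2 s3^-1]
Gen 8 (s3): cancels prior s3^-1. Stack: [s3^-1 s2]
Gen 9 (s2^-1): cancels prior s2. Stack: [s3^-1]
Gen 10 (s3): cancels prior s3^-1. Stack: []
Reduced word: (empty)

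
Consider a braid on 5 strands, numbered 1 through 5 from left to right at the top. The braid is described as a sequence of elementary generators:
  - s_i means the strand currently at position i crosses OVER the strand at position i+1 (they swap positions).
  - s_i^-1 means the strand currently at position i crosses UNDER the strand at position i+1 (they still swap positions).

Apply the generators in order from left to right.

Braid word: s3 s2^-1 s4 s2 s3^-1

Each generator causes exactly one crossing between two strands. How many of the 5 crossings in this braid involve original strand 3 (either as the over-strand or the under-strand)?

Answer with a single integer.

Gen 1: crossing 3x4. Involves strand 3? yes. Count so far: 1
Gen 2: crossing 2x4. Involves strand 3? no. Count so far: 1
Gen 3: crossing 3x5. Involves strand 3? yes. Count so far: 2
Gen 4: crossing 4x2. Involves strand 3? no. Count so far: 2
Gen 5: crossing 4x5. Involves strand 3? no. Count so far: 2

Answer: 2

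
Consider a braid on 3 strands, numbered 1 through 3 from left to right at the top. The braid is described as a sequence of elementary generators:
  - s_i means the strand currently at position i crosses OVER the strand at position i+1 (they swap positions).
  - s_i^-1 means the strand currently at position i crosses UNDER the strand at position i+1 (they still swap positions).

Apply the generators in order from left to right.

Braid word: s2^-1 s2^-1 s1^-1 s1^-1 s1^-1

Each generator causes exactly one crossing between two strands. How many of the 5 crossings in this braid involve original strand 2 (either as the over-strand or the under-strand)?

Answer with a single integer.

Answer: 5

Derivation:
Gen 1: crossing 2x3. Involves strand 2? yes. Count so far: 1
Gen 2: crossing 3x2. Involves strand 2? yes. Count so far: 2
Gen 3: crossing 1x2. Involves strand 2? yes. Count so far: 3
Gen 4: crossing 2x1. Involves strand 2? yes. Count so far: 4
Gen 5: crossing 1x2. Involves strand 2? yes. Count so far: 5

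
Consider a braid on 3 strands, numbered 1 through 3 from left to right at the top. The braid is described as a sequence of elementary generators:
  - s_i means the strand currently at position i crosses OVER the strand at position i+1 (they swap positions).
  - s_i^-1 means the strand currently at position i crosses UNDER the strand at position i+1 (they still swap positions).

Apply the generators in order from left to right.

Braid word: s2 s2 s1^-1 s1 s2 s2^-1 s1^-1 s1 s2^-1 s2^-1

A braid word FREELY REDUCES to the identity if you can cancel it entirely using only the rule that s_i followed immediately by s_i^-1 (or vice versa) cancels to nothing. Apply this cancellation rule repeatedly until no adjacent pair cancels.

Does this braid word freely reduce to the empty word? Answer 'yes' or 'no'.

Gen 1 (s2): push. Stack: [s2]
Gen 2 (s2): push. Stack: [s2 s2]
Gen 3 (s1^-1): push. Stack: [s2 s2 s1^-1]
Gen 4 (s1): cancels prior s1^-1. Stack: [s2 s2]
Gen 5 (s2): push. Stack: [s2 s2 s2]
Gen 6 (s2^-1): cancels prior s2. Stack: [s2 s2]
Gen 7 (s1^-1): push. Stack: [s2 s2 s1^-1]
Gen 8 (s1): cancels prior s1^-1. Stack: [s2 s2]
Gen 9 (s2^-1): cancels prior s2. Stack: [s2]
Gen 10 (s2^-1): cancels prior s2. Stack: []
Reduced word: (empty)

Answer: yes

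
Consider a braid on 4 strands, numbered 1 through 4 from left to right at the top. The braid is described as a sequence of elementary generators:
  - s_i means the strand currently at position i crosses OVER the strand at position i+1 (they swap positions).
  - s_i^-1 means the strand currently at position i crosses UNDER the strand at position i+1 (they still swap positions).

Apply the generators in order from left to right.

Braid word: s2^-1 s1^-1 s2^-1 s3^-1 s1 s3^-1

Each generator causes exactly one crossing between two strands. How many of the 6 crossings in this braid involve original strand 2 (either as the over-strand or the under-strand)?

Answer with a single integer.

Gen 1: crossing 2x3. Involves strand 2? yes. Count so far: 1
Gen 2: crossing 1x3. Involves strand 2? no. Count so far: 1
Gen 3: crossing 1x2. Involves strand 2? yes. Count so far: 2
Gen 4: crossing 1x4. Involves strand 2? no. Count so far: 2
Gen 5: crossing 3x2. Involves strand 2? yes. Count so far: 3
Gen 6: crossing 4x1. Involves strand 2? no. Count so far: 3

Answer: 3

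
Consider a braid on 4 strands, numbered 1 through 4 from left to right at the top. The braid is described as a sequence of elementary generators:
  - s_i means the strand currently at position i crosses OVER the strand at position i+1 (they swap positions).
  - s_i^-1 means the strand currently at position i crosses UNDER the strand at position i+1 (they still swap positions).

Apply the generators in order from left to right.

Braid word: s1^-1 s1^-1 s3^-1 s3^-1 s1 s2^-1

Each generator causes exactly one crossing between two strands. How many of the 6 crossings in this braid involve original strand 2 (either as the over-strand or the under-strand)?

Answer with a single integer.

Answer: 3

Derivation:
Gen 1: crossing 1x2. Involves strand 2? yes. Count so far: 1
Gen 2: crossing 2x1. Involves strand 2? yes. Count so far: 2
Gen 3: crossing 3x4. Involves strand 2? no. Count so far: 2
Gen 4: crossing 4x3. Involves strand 2? no. Count so far: 2
Gen 5: crossing 1x2. Involves strand 2? yes. Count so far: 3
Gen 6: crossing 1x3. Involves strand 2? no. Count so far: 3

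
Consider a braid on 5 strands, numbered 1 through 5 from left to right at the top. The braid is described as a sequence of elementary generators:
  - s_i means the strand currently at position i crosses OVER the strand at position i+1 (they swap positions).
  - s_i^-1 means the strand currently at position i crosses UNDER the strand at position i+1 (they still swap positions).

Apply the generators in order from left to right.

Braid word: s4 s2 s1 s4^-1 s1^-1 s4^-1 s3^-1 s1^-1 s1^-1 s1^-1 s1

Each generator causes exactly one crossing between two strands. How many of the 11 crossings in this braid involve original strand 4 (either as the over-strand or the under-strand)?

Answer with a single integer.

Answer: 3

Derivation:
Gen 1: crossing 4x5. Involves strand 4? yes. Count so far: 1
Gen 2: crossing 2x3. Involves strand 4? no. Count so far: 1
Gen 3: crossing 1x3. Involves strand 4? no. Count so far: 1
Gen 4: crossing 5x4. Involves strand 4? yes. Count so far: 2
Gen 5: crossing 3x1. Involves strand 4? no. Count so far: 2
Gen 6: crossing 4x5. Involves strand 4? yes. Count so far: 3
Gen 7: crossing 2x5. Involves strand 4? no. Count so far: 3
Gen 8: crossing 1x3. Involves strand 4? no. Count so far: 3
Gen 9: crossing 3x1. Involves strand 4? no. Count so far: 3
Gen 10: crossing 1x3. Involves strand 4? no. Count so far: 3
Gen 11: crossing 3x1. Involves strand 4? no. Count so far: 3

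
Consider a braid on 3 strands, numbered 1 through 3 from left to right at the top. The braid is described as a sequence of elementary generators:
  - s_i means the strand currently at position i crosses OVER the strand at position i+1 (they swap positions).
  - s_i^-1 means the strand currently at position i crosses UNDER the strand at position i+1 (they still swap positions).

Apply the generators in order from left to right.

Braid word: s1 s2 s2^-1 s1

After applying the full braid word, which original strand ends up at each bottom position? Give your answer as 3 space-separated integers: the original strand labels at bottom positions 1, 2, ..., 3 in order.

Answer: 1 2 3

Derivation:
Gen 1 (s1): strand 1 crosses over strand 2. Perm now: [2 1 3]
Gen 2 (s2): strand 1 crosses over strand 3. Perm now: [2 3 1]
Gen 3 (s2^-1): strand 3 crosses under strand 1. Perm now: [2 1 3]
Gen 4 (s1): strand 2 crosses over strand 1. Perm now: [1 2 3]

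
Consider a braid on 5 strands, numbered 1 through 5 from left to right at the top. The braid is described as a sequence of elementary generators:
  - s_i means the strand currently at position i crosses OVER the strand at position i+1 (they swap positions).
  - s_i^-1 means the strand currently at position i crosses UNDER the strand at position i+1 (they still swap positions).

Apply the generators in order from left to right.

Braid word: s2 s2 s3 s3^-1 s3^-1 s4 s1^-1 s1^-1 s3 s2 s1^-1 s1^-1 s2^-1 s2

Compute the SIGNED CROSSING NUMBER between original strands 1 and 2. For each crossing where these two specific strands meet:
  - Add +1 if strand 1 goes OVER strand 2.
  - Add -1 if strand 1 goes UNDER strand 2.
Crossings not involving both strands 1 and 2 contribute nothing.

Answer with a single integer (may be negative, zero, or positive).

Gen 1: crossing 2x3. Both 1&2? no. Sum: 0
Gen 2: crossing 3x2. Both 1&2? no. Sum: 0
Gen 3: crossing 3x4. Both 1&2? no. Sum: 0
Gen 4: crossing 4x3. Both 1&2? no. Sum: 0
Gen 5: crossing 3x4. Both 1&2? no. Sum: 0
Gen 6: crossing 3x5. Both 1&2? no. Sum: 0
Gen 7: 1 under 2. Both 1&2? yes. Contrib: -1. Sum: -1
Gen 8: 2 under 1. Both 1&2? yes. Contrib: +1. Sum: 0
Gen 9: crossing 4x5. Both 1&2? no. Sum: 0
Gen 10: crossing 2x5. Both 1&2? no. Sum: 0
Gen 11: crossing 1x5. Both 1&2? no. Sum: 0
Gen 12: crossing 5x1. Both 1&2? no. Sum: 0
Gen 13: crossing 5x2. Both 1&2? no. Sum: 0
Gen 14: crossing 2x5. Both 1&2? no. Sum: 0

Answer: 0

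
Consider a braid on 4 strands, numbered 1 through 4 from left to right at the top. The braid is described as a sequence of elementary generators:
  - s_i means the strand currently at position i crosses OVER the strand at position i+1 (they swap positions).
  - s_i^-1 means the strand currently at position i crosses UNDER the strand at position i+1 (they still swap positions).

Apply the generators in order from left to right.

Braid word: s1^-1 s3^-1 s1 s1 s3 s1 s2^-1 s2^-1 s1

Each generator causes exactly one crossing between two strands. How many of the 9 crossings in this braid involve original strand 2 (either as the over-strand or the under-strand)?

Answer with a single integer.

Answer: 7

Derivation:
Gen 1: crossing 1x2. Involves strand 2? yes. Count so far: 1
Gen 2: crossing 3x4. Involves strand 2? no. Count so far: 1
Gen 3: crossing 2x1. Involves strand 2? yes. Count so far: 2
Gen 4: crossing 1x2. Involves strand 2? yes. Count so far: 3
Gen 5: crossing 4x3. Involves strand 2? no. Count so far: 3
Gen 6: crossing 2x1. Involves strand 2? yes. Count so far: 4
Gen 7: crossing 2x3. Involves strand 2? yes. Count so far: 5
Gen 8: crossing 3x2. Involves strand 2? yes. Count so far: 6
Gen 9: crossing 1x2. Involves strand 2? yes. Count so far: 7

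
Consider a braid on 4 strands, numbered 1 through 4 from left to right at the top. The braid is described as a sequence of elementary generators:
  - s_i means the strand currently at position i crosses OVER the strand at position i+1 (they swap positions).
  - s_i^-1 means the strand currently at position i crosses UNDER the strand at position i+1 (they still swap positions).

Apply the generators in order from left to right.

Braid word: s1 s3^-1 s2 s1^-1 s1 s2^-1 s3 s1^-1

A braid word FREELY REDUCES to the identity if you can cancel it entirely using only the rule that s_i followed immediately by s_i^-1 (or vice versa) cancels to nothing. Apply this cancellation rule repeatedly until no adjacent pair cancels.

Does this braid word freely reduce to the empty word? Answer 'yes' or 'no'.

Gen 1 (s1): push. Stack: [s1]
Gen 2 (s3^-1): push. Stack: [s1 s3^-1]
Gen 3 (s2): push. Stack: [s1 s3^-1 s2]
Gen 4 (s1^-1): push. Stack: [s1 s3^-1 s2 s1^-1]
Gen 5 (s1): cancels prior s1^-1. Stack: [s1 s3^-1 s2]
Gen 6 (s2^-1): cancels prior s2. Stack: [s1 s3^-1]
Gen 7 (s3): cancels prior s3^-1. Stack: [s1]
Gen 8 (s1^-1): cancels prior s1. Stack: []
Reduced word: (empty)

Answer: yes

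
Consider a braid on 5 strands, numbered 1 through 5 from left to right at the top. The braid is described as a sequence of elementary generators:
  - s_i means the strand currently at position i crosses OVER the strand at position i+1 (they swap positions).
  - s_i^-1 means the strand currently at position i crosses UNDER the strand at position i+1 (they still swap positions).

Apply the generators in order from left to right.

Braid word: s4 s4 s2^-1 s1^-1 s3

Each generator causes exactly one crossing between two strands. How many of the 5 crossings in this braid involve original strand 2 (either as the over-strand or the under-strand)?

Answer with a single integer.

Answer: 2

Derivation:
Gen 1: crossing 4x5. Involves strand 2? no. Count so far: 0
Gen 2: crossing 5x4. Involves strand 2? no. Count so far: 0
Gen 3: crossing 2x3. Involves strand 2? yes. Count so far: 1
Gen 4: crossing 1x3. Involves strand 2? no. Count so far: 1
Gen 5: crossing 2x4. Involves strand 2? yes. Count so far: 2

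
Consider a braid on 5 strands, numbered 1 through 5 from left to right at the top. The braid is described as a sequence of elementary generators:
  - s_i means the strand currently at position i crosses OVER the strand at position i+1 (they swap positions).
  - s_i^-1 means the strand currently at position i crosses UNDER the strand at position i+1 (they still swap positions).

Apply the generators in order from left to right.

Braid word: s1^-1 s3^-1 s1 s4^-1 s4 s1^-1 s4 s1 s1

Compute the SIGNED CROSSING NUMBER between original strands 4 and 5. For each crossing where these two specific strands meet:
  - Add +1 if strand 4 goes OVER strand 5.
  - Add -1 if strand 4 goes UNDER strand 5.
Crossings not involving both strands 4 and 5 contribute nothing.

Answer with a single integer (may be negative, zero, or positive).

Answer: 0

Derivation:
Gen 1: crossing 1x2. Both 4&5? no. Sum: 0
Gen 2: crossing 3x4. Both 4&5? no. Sum: 0
Gen 3: crossing 2x1. Both 4&5? no. Sum: 0
Gen 4: crossing 3x5. Both 4&5? no. Sum: 0
Gen 5: crossing 5x3. Both 4&5? no. Sum: 0
Gen 6: crossing 1x2. Both 4&5? no. Sum: 0
Gen 7: crossing 3x5. Both 4&5? no. Sum: 0
Gen 8: crossing 2x1. Both 4&5? no. Sum: 0
Gen 9: crossing 1x2. Both 4&5? no. Sum: 0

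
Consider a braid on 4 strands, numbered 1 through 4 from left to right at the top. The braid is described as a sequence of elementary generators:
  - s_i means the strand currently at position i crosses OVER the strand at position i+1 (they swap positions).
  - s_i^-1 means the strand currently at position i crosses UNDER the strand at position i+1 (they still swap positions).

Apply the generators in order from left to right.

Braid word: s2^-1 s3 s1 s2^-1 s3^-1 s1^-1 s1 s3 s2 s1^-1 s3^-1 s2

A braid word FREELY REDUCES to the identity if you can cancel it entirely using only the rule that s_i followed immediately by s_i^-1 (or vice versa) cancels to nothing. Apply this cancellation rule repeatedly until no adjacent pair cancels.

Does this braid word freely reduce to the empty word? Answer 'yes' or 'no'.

Answer: yes

Derivation:
Gen 1 (s2^-1): push. Stack: [s2^-1]
Gen 2 (s3): push. Stack: [s2^-1 s3]
Gen 3 (s1): push. Stack: [s2^-1 s3 s1]
Gen 4 (s2^-1): push. Stack: [s2^-1 s3 s1 s2^-1]
Gen 5 (s3^-1): push. Stack: [s2^-1 s3 s1 s2^-1 s3^-1]
Gen 6 (s1^-1): push. Stack: [s2^-1 s3 s1 s2^-1 s3^-1 s1^-1]
Gen 7 (s1): cancels prior s1^-1. Stack: [s2^-1 s3 s1 s2^-1 s3^-1]
Gen 8 (s3): cancels prior s3^-1. Stack: [s2^-1 s3 s1 s2^-1]
Gen 9 (s2): cancels prior s2^-1. Stack: [s2^-1 s3 s1]
Gen 10 (s1^-1): cancels prior s1. Stack: [s2^-1 s3]
Gen 11 (s3^-1): cancels prior s3. Stack: [s2^-1]
Gen 12 (s2): cancels prior s2^-1. Stack: []
Reduced word: (empty)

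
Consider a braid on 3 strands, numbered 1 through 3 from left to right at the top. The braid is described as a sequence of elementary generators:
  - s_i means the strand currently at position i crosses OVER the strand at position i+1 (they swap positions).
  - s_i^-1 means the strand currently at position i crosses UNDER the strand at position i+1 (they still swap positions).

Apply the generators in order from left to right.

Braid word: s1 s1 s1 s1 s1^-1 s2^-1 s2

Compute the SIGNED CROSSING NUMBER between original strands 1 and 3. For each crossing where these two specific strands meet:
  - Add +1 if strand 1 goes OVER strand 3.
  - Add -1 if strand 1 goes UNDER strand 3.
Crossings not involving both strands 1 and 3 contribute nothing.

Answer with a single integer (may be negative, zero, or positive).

Answer: -2

Derivation:
Gen 1: crossing 1x2. Both 1&3? no. Sum: 0
Gen 2: crossing 2x1. Both 1&3? no. Sum: 0
Gen 3: crossing 1x2. Both 1&3? no. Sum: 0
Gen 4: crossing 2x1. Both 1&3? no. Sum: 0
Gen 5: crossing 1x2. Both 1&3? no. Sum: 0
Gen 6: 1 under 3. Both 1&3? yes. Contrib: -1. Sum: -1
Gen 7: 3 over 1. Both 1&3? yes. Contrib: -1. Sum: -2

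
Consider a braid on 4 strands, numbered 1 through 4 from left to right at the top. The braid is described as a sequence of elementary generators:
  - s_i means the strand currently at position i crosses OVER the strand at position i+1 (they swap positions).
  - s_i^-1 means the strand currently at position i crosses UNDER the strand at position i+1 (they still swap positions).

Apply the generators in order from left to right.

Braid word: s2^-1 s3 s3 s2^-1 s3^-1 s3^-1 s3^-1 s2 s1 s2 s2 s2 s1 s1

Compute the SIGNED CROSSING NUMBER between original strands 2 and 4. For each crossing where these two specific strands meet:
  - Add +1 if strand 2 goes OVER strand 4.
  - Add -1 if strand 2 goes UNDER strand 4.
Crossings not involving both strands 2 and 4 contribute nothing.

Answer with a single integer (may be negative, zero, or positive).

Gen 1: crossing 2x3. Both 2&4? no. Sum: 0
Gen 2: 2 over 4. Both 2&4? yes. Contrib: +1. Sum: 1
Gen 3: 4 over 2. Both 2&4? yes. Contrib: -1. Sum: 0
Gen 4: crossing 3x2. Both 2&4? no. Sum: 0
Gen 5: crossing 3x4. Both 2&4? no. Sum: 0
Gen 6: crossing 4x3. Both 2&4? no. Sum: 0
Gen 7: crossing 3x4. Both 2&4? no. Sum: 0
Gen 8: 2 over 4. Both 2&4? yes. Contrib: +1. Sum: 1
Gen 9: crossing 1x4. Both 2&4? no. Sum: 1
Gen 10: crossing 1x2. Both 2&4? no. Sum: 1
Gen 11: crossing 2x1. Both 2&4? no. Sum: 1
Gen 12: crossing 1x2. Both 2&4? no. Sum: 1
Gen 13: 4 over 2. Both 2&4? yes. Contrib: -1. Sum: 0
Gen 14: 2 over 4. Both 2&4? yes. Contrib: +1. Sum: 1

Answer: 1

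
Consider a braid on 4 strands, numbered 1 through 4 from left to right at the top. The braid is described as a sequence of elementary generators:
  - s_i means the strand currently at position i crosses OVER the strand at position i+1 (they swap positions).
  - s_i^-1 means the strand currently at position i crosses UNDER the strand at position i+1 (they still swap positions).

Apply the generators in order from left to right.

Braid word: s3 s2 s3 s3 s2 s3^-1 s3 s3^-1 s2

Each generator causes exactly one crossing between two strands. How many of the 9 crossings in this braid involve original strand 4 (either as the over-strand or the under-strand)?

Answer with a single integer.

Answer: 6

Derivation:
Gen 1: crossing 3x4. Involves strand 4? yes. Count so far: 1
Gen 2: crossing 2x4. Involves strand 4? yes. Count so far: 2
Gen 3: crossing 2x3. Involves strand 4? no. Count so far: 2
Gen 4: crossing 3x2. Involves strand 4? no. Count so far: 2
Gen 5: crossing 4x2. Involves strand 4? yes. Count so far: 3
Gen 6: crossing 4x3. Involves strand 4? yes. Count so far: 4
Gen 7: crossing 3x4. Involves strand 4? yes. Count so far: 5
Gen 8: crossing 4x3. Involves strand 4? yes. Count so far: 6
Gen 9: crossing 2x3. Involves strand 4? no. Count so far: 6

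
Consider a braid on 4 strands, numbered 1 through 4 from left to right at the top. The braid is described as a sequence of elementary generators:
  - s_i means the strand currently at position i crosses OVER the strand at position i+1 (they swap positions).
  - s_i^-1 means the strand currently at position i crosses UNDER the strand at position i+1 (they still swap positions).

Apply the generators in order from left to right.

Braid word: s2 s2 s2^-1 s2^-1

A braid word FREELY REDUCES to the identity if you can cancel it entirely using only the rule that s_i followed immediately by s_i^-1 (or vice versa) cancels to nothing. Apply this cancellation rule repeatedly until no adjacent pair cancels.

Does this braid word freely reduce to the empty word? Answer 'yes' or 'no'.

Gen 1 (s2): push. Stack: [s2]
Gen 2 (s2): push. Stack: [s2 s2]
Gen 3 (s2^-1): cancels prior s2. Stack: [s2]
Gen 4 (s2^-1): cancels prior s2. Stack: []
Reduced word: (empty)

Answer: yes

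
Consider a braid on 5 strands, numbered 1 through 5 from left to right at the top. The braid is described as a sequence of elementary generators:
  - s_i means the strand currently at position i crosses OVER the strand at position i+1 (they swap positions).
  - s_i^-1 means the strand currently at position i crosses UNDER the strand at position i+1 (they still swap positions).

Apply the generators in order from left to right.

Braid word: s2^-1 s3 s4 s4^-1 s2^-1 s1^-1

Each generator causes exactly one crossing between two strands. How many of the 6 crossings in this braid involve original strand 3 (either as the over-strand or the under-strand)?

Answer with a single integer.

Answer: 2

Derivation:
Gen 1: crossing 2x3. Involves strand 3? yes. Count so far: 1
Gen 2: crossing 2x4. Involves strand 3? no. Count so far: 1
Gen 3: crossing 2x5. Involves strand 3? no. Count so far: 1
Gen 4: crossing 5x2. Involves strand 3? no. Count so far: 1
Gen 5: crossing 3x4. Involves strand 3? yes. Count so far: 2
Gen 6: crossing 1x4. Involves strand 3? no. Count so far: 2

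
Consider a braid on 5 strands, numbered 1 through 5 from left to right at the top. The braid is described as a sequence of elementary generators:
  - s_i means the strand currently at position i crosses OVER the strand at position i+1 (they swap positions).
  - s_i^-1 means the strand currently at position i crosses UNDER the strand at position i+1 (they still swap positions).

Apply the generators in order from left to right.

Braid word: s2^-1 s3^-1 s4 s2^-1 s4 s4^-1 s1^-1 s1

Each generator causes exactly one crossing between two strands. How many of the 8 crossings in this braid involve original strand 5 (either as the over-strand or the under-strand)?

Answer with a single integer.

Gen 1: crossing 2x3. Involves strand 5? no. Count so far: 0
Gen 2: crossing 2x4. Involves strand 5? no. Count so far: 0
Gen 3: crossing 2x5. Involves strand 5? yes. Count so far: 1
Gen 4: crossing 3x4. Involves strand 5? no. Count so far: 1
Gen 5: crossing 5x2. Involves strand 5? yes. Count so far: 2
Gen 6: crossing 2x5. Involves strand 5? yes. Count so far: 3
Gen 7: crossing 1x4. Involves strand 5? no. Count so far: 3
Gen 8: crossing 4x1. Involves strand 5? no. Count so far: 3

Answer: 3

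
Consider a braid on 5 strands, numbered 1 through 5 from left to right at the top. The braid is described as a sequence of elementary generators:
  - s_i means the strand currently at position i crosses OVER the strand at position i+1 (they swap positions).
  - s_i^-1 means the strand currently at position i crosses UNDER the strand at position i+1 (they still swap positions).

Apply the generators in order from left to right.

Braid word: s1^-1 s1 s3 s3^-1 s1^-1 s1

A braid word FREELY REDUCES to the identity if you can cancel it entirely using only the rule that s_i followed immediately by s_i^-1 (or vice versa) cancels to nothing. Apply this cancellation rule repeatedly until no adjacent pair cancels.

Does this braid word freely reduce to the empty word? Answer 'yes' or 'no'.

Gen 1 (s1^-1): push. Stack: [s1^-1]
Gen 2 (s1): cancels prior s1^-1. Stack: []
Gen 3 (s3): push. Stack: [s3]
Gen 4 (s3^-1): cancels prior s3. Stack: []
Gen 5 (s1^-1): push. Stack: [s1^-1]
Gen 6 (s1): cancels prior s1^-1. Stack: []
Reduced word: (empty)

Answer: yes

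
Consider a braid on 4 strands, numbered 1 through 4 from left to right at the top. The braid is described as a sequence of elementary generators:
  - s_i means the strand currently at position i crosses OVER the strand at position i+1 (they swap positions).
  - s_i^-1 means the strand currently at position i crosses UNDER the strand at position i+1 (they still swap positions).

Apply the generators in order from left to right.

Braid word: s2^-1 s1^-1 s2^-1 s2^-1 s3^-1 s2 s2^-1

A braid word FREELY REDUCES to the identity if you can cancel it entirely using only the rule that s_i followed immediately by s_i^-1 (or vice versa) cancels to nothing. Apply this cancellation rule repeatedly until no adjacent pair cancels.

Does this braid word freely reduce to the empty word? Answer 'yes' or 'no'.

Gen 1 (s2^-1): push. Stack: [s2^-1]
Gen 2 (s1^-1): push. Stack: [s2^-1 s1^-1]
Gen 3 (s2^-1): push. Stack: [s2^-1 s1^-1 s2^-1]
Gen 4 (s2^-1): push. Stack: [s2^-1 s1^-1 s2^-1 s2^-1]
Gen 5 (s3^-1): push. Stack: [s2^-1 s1^-1 s2^-1 s2^-1 s3^-1]
Gen 6 (s2): push. Stack: [s2^-1 s1^-1 s2^-1 s2^-1 s3^-1 s2]
Gen 7 (s2^-1): cancels prior s2. Stack: [s2^-1 s1^-1 s2^-1 s2^-1 s3^-1]
Reduced word: s2^-1 s1^-1 s2^-1 s2^-1 s3^-1

Answer: no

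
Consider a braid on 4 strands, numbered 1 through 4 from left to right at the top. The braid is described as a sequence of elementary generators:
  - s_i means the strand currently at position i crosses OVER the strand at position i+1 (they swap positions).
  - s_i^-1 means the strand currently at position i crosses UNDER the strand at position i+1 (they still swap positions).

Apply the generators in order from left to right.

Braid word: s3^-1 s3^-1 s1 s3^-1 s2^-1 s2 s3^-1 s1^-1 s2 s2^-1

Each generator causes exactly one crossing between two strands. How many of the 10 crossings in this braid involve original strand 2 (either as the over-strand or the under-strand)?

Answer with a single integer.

Gen 1: crossing 3x4. Involves strand 2? no. Count so far: 0
Gen 2: crossing 4x3. Involves strand 2? no. Count so far: 0
Gen 3: crossing 1x2. Involves strand 2? yes. Count so far: 1
Gen 4: crossing 3x4. Involves strand 2? no. Count so far: 1
Gen 5: crossing 1x4. Involves strand 2? no. Count so far: 1
Gen 6: crossing 4x1. Involves strand 2? no. Count so far: 1
Gen 7: crossing 4x3. Involves strand 2? no. Count so far: 1
Gen 8: crossing 2x1. Involves strand 2? yes. Count so far: 2
Gen 9: crossing 2x3. Involves strand 2? yes. Count so far: 3
Gen 10: crossing 3x2. Involves strand 2? yes. Count so far: 4

Answer: 4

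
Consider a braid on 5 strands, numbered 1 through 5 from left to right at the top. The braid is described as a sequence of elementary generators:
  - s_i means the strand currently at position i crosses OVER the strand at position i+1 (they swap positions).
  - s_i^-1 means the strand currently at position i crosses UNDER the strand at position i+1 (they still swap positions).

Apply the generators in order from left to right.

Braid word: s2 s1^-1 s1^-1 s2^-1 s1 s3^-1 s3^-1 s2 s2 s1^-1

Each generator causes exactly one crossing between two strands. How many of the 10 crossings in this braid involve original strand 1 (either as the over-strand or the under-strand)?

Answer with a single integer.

Gen 1: crossing 2x3. Involves strand 1? no. Count so far: 0
Gen 2: crossing 1x3. Involves strand 1? yes. Count so far: 1
Gen 3: crossing 3x1. Involves strand 1? yes. Count so far: 2
Gen 4: crossing 3x2. Involves strand 1? no. Count so far: 2
Gen 5: crossing 1x2. Involves strand 1? yes. Count so far: 3
Gen 6: crossing 3x4. Involves strand 1? no. Count so far: 3
Gen 7: crossing 4x3. Involves strand 1? no. Count so far: 3
Gen 8: crossing 1x3. Involves strand 1? yes. Count so far: 4
Gen 9: crossing 3x1. Involves strand 1? yes. Count so far: 5
Gen 10: crossing 2x1. Involves strand 1? yes. Count so far: 6

Answer: 6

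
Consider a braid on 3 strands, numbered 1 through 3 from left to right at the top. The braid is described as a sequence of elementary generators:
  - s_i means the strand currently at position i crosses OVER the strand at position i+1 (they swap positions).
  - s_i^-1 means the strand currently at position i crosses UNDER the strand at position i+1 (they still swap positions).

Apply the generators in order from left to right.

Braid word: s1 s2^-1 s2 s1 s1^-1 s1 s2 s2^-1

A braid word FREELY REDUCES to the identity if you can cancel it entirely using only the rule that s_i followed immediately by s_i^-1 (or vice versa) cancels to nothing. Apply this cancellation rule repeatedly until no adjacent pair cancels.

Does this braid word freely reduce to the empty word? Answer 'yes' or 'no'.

Gen 1 (s1): push. Stack: [s1]
Gen 2 (s2^-1): push. Stack: [s1 s2^-1]
Gen 3 (s2): cancels prior s2^-1. Stack: [s1]
Gen 4 (s1): push. Stack: [s1 s1]
Gen 5 (s1^-1): cancels prior s1. Stack: [s1]
Gen 6 (s1): push. Stack: [s1 s1]
Gen 7 (s2): push. Stack: [s1 s1 s2]
Gen 8 (s2^-1): cancels prior s2. Stack: [s1 s1]
Reduced word: s1 s1

Answer: no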